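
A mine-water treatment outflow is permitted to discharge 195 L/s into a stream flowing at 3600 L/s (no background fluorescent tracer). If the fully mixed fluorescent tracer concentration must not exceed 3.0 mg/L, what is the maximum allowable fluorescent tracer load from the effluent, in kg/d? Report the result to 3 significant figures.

Mass balance at the limit: 3600·0 + 195.0·Cₑ = 3795·3.0 → Cₑ = 58.38 mg/L.
195.0 L/s = 0.1950 m³/s. Load = 0.1950 m³/s × 58.38 g/m³ × 86 400 s/d = 983.7 kg/d.

984 kg/d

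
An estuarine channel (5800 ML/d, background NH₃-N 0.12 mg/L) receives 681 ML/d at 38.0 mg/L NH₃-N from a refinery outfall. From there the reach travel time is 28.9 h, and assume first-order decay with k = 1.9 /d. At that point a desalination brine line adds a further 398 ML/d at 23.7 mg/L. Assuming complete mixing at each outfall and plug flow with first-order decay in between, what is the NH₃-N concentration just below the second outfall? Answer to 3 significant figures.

Flow-weighted average: C = (5800·0.1200 + 681.0·38.00) / 6481 = 26570/6481 = 4.100 mg/L; combined flow 6481 ML/d.
Applying C = C₀e^(−kt): 4.100 × 0.1015 = 0.4161 mg/L.
At the second outfall, C = (6481·0.4161 + 398.0·23.70) / (6481 + 398.0) = 1.763 mg/L.

1.76 mg/L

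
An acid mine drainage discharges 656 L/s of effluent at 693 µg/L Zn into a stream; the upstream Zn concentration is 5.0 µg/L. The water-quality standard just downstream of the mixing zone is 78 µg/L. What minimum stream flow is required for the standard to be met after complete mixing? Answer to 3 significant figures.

5530 L/s

Set C_mix = 78: (Q·5.000 + 656.0·693.0) / (Q + 656.0) = 78
→ Q = 656.0·(693.0 − 78)/(78 − 5.000) = 5527 L/s.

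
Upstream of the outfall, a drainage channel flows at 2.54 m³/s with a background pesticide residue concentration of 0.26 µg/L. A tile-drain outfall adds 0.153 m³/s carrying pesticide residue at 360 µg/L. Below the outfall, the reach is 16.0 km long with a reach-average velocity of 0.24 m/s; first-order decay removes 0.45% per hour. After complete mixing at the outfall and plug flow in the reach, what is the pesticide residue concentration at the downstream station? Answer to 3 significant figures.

19.0 µg/L

Mass balance: C = (2.540·0.2600 + 0.1530·360.0) / 2.693 = 55.74/2.693 = 20.70 µg/L.
Travel time t = 16.0·1000 / 0.24 = 66670 s = 18.52 h.
0.45%/h lost → k = −ln(1 − 0.0045) = 0.004510 h⁻¹.
First-order decay: C = 20.70·exp(−k·t) = 20.70·0.9199 = 19.04 µg/L.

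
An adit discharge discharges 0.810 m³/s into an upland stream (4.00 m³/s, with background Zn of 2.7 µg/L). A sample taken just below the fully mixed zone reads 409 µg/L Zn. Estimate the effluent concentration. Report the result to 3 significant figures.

Mass balance: 4.000·2.700 + 0.8100·Cₑ = 4.810·409.0
→ Cₑ = (4.810·409.0 − 4.000·2.700) / 0.8100 = 2415 µg/L.

2420 µg/L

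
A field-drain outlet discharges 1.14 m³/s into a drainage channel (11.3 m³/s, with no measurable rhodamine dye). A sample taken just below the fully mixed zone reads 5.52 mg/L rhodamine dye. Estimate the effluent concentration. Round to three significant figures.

60.2 mg/L

Mass balance: 11.30·0 + 1.140·Cₑ = 12.44·5.520
→ Cₑ = (12.44·5.520 − 11.30·0) / 1.140 = 60.24 mg/L.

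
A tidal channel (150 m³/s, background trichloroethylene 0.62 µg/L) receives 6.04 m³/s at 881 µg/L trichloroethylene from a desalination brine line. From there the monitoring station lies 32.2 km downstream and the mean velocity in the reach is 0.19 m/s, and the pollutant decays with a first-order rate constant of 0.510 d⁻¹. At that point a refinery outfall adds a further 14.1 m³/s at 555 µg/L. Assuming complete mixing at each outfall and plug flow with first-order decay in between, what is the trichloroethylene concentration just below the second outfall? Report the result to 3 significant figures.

57.7 µg/L

Conservation of mass: C = (150.0·0.6200 + 6.040·881.0) / 156.0 = 5414/156.0 = 34.70 µg/L; combined flow 156.0 m³/s.
Travel time t = 32.2·1000 / 0.19 = 169500 s = 47.08 h.
After decay, C = 34.70 × e^(−kt) = 34.70 × 0.3677 = 12.76 µg/L.
At the second outfall, C = (156.0·12.76 + 14.10·555.0) / (156.0 + 14.10) = 57.70 µg/L.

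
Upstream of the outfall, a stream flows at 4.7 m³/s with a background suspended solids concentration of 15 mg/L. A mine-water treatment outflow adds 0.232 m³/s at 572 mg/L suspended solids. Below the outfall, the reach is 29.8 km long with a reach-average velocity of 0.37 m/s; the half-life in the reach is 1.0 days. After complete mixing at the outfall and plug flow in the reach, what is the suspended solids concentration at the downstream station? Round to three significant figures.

21.6 mg/L

Flow-weighted average: C = (4.700·15.00 + 0.2320·572.0) / 4.932 = 203.2/4.932 = 41.20 mg/L.
Travel time t = 29.8·1000 / 0.37 = 80540 s = 22.37 h.
Half-life 1.0 d → k = ln 2 / 1.0 = 0.6931 d⁻¹.
After decay, C = 41.20 × e^(−kt) = 41.20 × 0.5241 = 21.59 mg/L.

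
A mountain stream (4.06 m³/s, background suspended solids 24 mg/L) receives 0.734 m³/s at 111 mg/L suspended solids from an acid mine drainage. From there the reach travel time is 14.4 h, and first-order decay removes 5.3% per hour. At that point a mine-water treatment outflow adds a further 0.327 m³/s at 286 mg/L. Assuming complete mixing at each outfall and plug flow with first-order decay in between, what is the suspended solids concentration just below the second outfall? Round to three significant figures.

34.2 mg/L

After mixing, C = (4.060·24.00 + 0.7340·111.0) / 4.794 = 178.9/4.794 = 37.32 mg/L; combined flow 4.794 m³/s.
5.3%/h lost → k = −ln(1 − 0.053) = 0.05446 h⁻¹.
Decay over the reach: 37.32·exp(−kt) = 37.32·0.4565 = 17.04 mg/L.
At the second outfall, C = (4.794·17.04 + 0.3270·286.0) / (4.794 + 0.3270) = 34.21 mg/L.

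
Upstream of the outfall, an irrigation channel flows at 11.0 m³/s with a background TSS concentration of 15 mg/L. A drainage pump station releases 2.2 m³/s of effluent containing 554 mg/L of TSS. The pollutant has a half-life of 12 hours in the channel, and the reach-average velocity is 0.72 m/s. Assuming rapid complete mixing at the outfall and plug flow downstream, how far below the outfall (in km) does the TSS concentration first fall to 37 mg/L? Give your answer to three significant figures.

Mass balance: C = (11.00·15.00 + 2.200·554.0) / 13.20 = 1384/13.20 = 104.8 mg/L.
Half-life 12 h → k = ln 2 / 12 = 0.05776 h⁻¹ = 1.386 d⁻¹.
Set 104.8·exp(−k·t) = 37 → t = ln(104.8/37)/k = 64910 s = 18.03 h.
Distance = v·t = 0.72·64910 = 46730 m = 46.73 km.

46.7 km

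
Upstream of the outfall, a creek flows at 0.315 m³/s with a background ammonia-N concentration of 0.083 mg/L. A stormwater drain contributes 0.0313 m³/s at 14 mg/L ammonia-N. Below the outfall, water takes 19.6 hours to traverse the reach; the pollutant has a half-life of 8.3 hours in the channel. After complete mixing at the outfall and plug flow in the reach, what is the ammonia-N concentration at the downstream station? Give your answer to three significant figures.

Mixed concentration C = ΣQC/ΣQ = (0.3150·0.08300 + 0.03130·14.00) / 0.3463 = 0.4643/0.3463 = 1.341 mg/L.
Half-life 8.3 h → k = ln 2 / 8.3 = 0.08351 h⁻¹ = 2.004 d⁻¹.
Decay over the reach: 1.341·exp(−kt) = 1.341·0.1946 = 0.2609 mg/L.

0.261 mg/L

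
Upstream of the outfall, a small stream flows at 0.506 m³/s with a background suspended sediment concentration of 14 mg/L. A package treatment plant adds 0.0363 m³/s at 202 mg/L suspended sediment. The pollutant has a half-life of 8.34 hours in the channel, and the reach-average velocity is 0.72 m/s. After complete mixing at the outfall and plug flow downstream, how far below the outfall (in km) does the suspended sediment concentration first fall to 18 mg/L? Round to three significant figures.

12.2 km

Conservation of mass: C = (0.5060·14.00 + 0.03630·202.0) / 0.5423 = 14.42/0.5423 = 26.58 mg/L.
Half-life 8.34 h → k = ln 2 / 8.34 = 0.08311 h⁻¹ = 1.995 d⁻¹.
Set 26.58·exp(−k·t) = 18 → t = ln(26.58/18)/k = 16890 s = 4.692 h.
Distance = v·t = 0.72·16890 = 12160 m = 12.16 km.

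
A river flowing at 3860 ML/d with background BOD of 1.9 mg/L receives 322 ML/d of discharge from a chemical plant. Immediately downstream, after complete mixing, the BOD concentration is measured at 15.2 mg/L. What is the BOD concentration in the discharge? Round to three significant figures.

175 mg/L

Mass balance: 3860·1.900 + 322.0·Cₑ = 4182·15.20
→ Cₑ = (4182·15.20 − 3860·1.900) / 322.0 = 174.6 mg/L.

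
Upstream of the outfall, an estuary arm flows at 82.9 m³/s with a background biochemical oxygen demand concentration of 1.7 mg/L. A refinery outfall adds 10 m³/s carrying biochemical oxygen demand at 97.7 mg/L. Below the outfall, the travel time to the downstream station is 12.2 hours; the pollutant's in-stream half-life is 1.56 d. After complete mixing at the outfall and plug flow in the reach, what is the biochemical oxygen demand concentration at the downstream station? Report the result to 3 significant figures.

9.60 mg/L

Mixed concentration C = ΣQC/ΣQ = (82.90·1.700 + 10.00·97.70) / 92.90 = 1118/92.90 = 12.03 mg/L.
Half-life 1.56 d → k = ln 2 / 1.56 = 0.4443 d⁻¹.
Applying C = C₀e^(−kt): 12.03 × 0.7978 = 9.601 mg/L.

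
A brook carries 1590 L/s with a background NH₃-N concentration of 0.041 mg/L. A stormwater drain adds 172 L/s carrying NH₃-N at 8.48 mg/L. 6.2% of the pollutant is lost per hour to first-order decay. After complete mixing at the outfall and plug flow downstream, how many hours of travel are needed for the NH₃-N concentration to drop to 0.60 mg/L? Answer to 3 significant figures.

Conservation of mass: C = (1590·0.04100 + 172.0·8.480) / 1762 = 1524/1762 = 0.8648 mg/L.
6.2%/h lost → k = −ln(1 − 0.062) = 0.06401 h⁻¹.
0.8648·exp(−k·t) = 0.60 → t = ln(0.8648/0.60)/k = 20560 s = 5.711 h.

5.71 h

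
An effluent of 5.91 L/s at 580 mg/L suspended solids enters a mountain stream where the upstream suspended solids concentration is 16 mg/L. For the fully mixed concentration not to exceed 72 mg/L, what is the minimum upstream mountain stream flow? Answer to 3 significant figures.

53.6 L/s

Set C_mix = 72: (Q·16.00 + 5.910·580.0) / (Q + 5.910) = 72
→ Q = 5.910·(580.0 − 72)/(72 − 16.00) = 53.61 L/s.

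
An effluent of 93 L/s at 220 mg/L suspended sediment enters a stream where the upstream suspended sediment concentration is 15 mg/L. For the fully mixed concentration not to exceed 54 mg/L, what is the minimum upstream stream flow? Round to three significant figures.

396 L/s

Set C_mix = 54: (Q·15.00 + 93.00·220.0) / (Q + 93.00) = 54
→ Q = 93.00·(220.0 − 54)/(54 − 15.00) = 395.8 L/s.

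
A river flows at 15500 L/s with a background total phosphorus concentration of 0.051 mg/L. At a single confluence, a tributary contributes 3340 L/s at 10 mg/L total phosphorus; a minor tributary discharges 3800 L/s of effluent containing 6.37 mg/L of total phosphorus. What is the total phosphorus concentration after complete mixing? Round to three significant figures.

2.58 mg/L

Mixed concentration C = ΣQC/ΣQ = (15500·0.05100 + 3340·10.00 + 3800·6.370) / 22640 = 58400/22640 = 2.579 mg/L.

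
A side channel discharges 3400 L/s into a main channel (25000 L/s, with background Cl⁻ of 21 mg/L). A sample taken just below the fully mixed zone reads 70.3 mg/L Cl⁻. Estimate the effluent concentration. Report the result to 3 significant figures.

Mass balance: 25000·21.00 + 3400·Cₑ = 28400·70.30
→ Cₑ = (28400·70.30 − 25000·21.00) / 3400 = 432.8 mg/L.

433 mg/L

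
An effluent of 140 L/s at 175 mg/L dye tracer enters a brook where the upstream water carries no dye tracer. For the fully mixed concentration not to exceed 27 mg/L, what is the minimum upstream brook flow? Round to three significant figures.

Set C_mix = 27: (Q·0 + 140.0·175.0) / (Q + 140.0) = 27
→ Q = 140.0·(175.0 − 27)/(27 − 0) = 767.4 L/s.

767 L/s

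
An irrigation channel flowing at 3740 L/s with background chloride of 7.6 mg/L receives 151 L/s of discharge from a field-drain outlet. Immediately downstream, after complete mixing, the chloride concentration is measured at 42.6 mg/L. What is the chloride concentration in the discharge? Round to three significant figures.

909 mg/L

Mass balance: 3740·7.600 + 151.0·Cₑ = 3891·42.60
→ Cₑ = (3891·42.60 − 3740·7.600) / 151.0 = 909.5 mg/L.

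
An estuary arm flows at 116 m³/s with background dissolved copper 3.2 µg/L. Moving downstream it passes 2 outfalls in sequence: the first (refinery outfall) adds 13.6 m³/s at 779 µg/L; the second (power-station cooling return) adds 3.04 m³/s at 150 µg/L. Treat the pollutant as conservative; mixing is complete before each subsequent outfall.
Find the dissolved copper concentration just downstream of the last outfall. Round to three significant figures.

86.1 µg/L

Outfall 1: combined Q = 129.6 m³/s; C = (116.0·3.200 + 13.60·779.0)/129.6 = 84.61 µg/L.
Outfall 2: combined Q = 132.6 m³/s; C = (129.6·84.61 + 3.040·150.0)/132.6 = 86.11 µg/L.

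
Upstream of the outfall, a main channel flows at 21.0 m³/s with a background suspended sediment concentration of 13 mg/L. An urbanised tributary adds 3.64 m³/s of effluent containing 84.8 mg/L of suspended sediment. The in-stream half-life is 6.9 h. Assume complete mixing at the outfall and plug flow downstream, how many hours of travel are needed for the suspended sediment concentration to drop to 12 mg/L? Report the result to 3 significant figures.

6.74 h

After mixing, C = (21.00·13.00 + 3.640·84.80) / 24.64 = 581.7/24.64 = 23.61 mg/L.
Half-life 6.9 h → k = ln 2 / 6.9 = 0.1005 h⁻¹ = 2.411 d⁻¹.
23.61·exp(−k·t) = 12 → t = ln(23.61/12)/k = 24250 s = 6.736 h.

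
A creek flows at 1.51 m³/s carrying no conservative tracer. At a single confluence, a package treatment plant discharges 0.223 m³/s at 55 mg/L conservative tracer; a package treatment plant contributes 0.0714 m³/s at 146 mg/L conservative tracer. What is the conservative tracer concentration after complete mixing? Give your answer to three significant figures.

12.6 mg/L

Flow-weighted average: C = (1.510·0 + 0.2230·55.00 + 0.07140·146.0) / 1.804 = 22.69/1.804 = 12.57 mg/L.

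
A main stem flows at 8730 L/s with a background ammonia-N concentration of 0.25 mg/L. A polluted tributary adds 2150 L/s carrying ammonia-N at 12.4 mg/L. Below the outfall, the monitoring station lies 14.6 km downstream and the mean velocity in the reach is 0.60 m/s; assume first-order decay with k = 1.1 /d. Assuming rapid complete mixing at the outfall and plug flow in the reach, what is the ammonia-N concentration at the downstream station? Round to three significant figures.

1.94 mg/L

Flow-weighted average: C = (8730·0.2500 + 2150·12.40) / 10880 = 28840/10880 = 2.651 mg/L.
Travel time t = 14.6·1000 / 0.60 = 24330 s = 6.759 h.
Applying C = C₀e^(−kt): 2.651 × 0.7336 = 1.945 mg/L.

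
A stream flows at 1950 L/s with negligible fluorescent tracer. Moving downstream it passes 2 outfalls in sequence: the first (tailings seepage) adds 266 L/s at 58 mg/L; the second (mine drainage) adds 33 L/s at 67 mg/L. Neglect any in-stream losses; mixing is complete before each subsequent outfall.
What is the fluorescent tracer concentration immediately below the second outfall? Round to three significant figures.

7.84 mg/L

Outfall 1: combined Q = 2216 L/s; C = (1950·0 + 266.0·58.00)/2216 = 6.962 mg/L.
Outfall 2: combined Q = 2249 L/s; C = (2216·6.962 + 33.00·67.00)/2249 = 7.843 mg/L.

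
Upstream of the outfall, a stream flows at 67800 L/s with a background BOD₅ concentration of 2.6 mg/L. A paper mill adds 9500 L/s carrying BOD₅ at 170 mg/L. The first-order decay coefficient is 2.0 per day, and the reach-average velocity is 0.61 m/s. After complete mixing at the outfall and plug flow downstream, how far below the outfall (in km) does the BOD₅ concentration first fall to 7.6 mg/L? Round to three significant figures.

29.4 km

Flow-weighted average: C = (67800·2.600 + 9500·170.0) / 77300 = 1791000/77300 = 23.17 mg/L.
Set 23.17·exp(−k·t) = 7.6 → t = ln(23.17/7.6)/k = 48160 s = 13.38 h.
Distance = v·t = 0.61·48160 = 29380 m = 29.38 km.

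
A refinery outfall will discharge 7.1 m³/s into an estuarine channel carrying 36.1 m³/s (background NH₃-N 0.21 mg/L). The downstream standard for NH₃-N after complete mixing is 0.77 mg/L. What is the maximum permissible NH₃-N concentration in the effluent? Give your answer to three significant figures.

At the limit, (Qr·Cr + Qe·Cₑ)/(Qr + Qe) = 0.77:
Cₑ = (43.20·0.77 − 36.10·0.2100) / 7.100 = 3.617 mg/L.

3.62 mg/L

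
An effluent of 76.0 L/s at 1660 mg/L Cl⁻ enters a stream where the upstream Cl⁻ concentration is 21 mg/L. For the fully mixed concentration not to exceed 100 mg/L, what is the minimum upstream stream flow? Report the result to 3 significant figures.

Set C_mix = 100: (Q·21.00 + 76.00·1660) / (Q + 76.00) = 100
→ Q = 76.00·(1660 − 100)/(100 − 21.00) = 1501 L/s.

1500 L/s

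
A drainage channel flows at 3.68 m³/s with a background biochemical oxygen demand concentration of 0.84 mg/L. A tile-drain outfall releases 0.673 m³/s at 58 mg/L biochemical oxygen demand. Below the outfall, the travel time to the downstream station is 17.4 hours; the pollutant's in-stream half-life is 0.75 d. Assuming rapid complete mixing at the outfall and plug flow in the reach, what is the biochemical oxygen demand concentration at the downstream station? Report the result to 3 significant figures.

4.95 mg/L

Flow-weighted average: C = (3.680·0.8400 + 0.6730·58.00) / 4.353 = 42.13/4.353 = 9.677 mg/L.
Half-life 0.75 d → k = ln 2 / 0.75 = 0.9242 d⁻¹.
After decay, C = 9.677 × e^(−kt) = 9.677 × 0.5117 = 4.952 mg/L.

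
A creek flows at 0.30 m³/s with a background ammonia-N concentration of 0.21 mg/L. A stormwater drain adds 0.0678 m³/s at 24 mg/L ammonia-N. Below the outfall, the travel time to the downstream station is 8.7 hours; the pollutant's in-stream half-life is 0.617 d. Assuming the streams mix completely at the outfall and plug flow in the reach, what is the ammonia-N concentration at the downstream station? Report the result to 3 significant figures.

3.06 mg/L

Mass balance: C = (0.3000·0.2100 + 0.06780·24.00) / 0.3678 = 1.690/0.3678 = 4.595 mg/L.
Half-life 0.617 d → k = ln 2 / 0.617 = 1.123 d⁻¹.
Decay over the reach: 4.595·exp(−kt) = 4.595·0.6655 = 3.058 mg/L.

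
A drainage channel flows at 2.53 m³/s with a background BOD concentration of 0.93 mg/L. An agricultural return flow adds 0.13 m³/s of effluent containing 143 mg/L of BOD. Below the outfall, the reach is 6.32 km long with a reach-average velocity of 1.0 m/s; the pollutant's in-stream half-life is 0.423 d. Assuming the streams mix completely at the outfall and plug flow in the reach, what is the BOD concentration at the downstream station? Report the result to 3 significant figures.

6.98 mg/L

Conservation of mass: C = (2.530·0.9300 + 0.1300·143.0) / 2.660 = 20.94/2.660 = 7.873 mg/L.
Travel time t = 6.32·1000 / 1.0 = 6320 s = 1.756 h.
Half-life 0.423 d → k = ln 2 / 0.423 = 1.639 d⁻¹.
First-order decay: C = 7.873·exp(−k·t) = 7.873·0.8870 = 6.984 mg/L.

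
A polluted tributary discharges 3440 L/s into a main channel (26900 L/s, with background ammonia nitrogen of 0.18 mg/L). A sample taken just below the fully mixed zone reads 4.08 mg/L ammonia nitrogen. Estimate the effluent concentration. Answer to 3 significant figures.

Mass balance: 26900·0.1800 + 3440·Cₑ = 30340·4.080
→ Cₑ = (30340·4.080 − 26900·0.1800) / 3440 = 34.58 mg/L.

34.6 mg/L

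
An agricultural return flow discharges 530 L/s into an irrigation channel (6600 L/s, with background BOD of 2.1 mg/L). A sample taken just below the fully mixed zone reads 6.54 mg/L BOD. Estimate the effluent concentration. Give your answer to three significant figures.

Mass balance: 6600·2.100 + 530.0·Cₑ = 7130·6.540
→ Cₑ = (7130·6.540 − 6600·2.100) / 530.0 = 61.83 mg/L.

61.8 mg/L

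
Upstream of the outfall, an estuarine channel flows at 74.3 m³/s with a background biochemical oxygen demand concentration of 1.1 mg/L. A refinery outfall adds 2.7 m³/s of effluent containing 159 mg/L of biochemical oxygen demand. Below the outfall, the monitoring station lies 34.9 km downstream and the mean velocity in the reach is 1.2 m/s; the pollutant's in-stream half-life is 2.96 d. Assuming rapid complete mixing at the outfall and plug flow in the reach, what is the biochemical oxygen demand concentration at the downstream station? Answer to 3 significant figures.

Flow-weighted average: C = (74.30·1.100 + 2.700·159.0) / 77.00 = 511.0/77.00 = 6.637 mg/L.
Travel time t = 34.9·1000 / 1.2 = 29080 s = 8.079 h.
Half-life 2.96 d → k = ln 2 / 2.96 = 0.2342 d⁻¹.
After decay, C = 6.637 × e^(−kt) = 6.637 × 0.9242 = 6.134 mg/L.

6.13 mg/L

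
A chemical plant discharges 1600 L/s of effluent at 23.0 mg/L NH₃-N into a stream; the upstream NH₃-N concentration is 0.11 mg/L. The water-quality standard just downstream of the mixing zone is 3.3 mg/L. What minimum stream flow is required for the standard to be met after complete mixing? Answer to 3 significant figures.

Set C_mix = 3.3: (Q·0.1100 + 1600·23.00) / (Q + 1600) = 3.3
→ Q = 1600·(23.00 − 3.3)/(3.3 − 0.1100) = 9881 L/s.

9880 L/s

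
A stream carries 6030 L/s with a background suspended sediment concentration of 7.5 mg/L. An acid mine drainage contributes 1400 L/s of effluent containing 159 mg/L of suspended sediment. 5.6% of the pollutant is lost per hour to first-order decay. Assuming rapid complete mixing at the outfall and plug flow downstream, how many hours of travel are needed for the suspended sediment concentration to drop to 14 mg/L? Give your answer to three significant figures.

Conservation of mass: C = (6030·7.500 + 1400·159.0) / 7430 = 267800/7430 = 36.05 mg/L.
5.6%/h lost → k = −ln(1 − 0.056) = 0.05763 h⁻¹.
36.05·exp(−k·t) = 14 → t = ln(36.05/14)/k = 59080 s = 16.41 h.

16.4 h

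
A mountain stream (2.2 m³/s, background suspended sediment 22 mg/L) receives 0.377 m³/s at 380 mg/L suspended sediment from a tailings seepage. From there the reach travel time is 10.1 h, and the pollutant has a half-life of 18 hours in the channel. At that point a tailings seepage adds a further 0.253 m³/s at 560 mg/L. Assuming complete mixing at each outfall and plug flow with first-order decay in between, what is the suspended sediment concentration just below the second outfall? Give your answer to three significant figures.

Flow-weighted average: C = (2.200·22.00 + 0.3770·380.0) / 2.577 = 191.7/2.577 = 74.37 mg/L; combined flow 2.577 m³/s.
Half-life 18 h → k = ln 2 / 18 = 0.03851 h⁻¹ = 0.9242 d⁻¹.
After decay, C = 74.37 × e^(−kt) = 74.37 × 0.6778 = 50.41 mg/L.
Second outfall: C = (2.577·50.41 + 0.2530·560.0)/2.830 = 95.97 mg/L.

96.0 mg/L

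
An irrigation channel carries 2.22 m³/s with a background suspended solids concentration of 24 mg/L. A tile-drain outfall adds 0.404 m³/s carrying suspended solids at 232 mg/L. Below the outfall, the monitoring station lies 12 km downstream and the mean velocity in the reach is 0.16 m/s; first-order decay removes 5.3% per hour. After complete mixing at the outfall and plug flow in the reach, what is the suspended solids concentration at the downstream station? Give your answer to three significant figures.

Mixed concentration C = ΣQC/ΣQ = (2.220·24.00 + 0.4040·232.0) / 2.624 = 147.0/2.624 = 56.02 mg/L.
Travel time t = 12·1000 / 0.16 = 75000 s = 20.83 h.
5.3%/h lost → k = −ln(1 − 0.053) = 0.05446 h⁻¹.
After decay, C = 56.02 × e^(−kt) = 56.02 × 0.3216 = 18.02 mg/L.

18.0 mg/L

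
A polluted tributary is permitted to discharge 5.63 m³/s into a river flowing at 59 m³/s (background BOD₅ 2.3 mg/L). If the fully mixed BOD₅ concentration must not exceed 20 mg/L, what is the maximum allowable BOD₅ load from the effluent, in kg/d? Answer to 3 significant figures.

100000 kg/d

Mass balance at the limit: 59.00·2.300 + 5.630·Cₑ = 64.63·20 → Cₑ = 205.5 mg/L.
Load = 5.630 m³/s × 205.5 g/m³ × 86 400 s/d = 99960 kg/d.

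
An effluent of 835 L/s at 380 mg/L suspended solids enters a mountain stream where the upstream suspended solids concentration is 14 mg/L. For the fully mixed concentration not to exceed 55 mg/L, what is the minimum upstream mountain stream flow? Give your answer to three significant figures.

6620 L/s

Set C_mix = 55: (Q·14.00 + 835.0·380.0) / (Q + 835.0) = 55
→ Q = 835.0·(380.0 − 55)/(55 − 14.00) = 6619 L/s.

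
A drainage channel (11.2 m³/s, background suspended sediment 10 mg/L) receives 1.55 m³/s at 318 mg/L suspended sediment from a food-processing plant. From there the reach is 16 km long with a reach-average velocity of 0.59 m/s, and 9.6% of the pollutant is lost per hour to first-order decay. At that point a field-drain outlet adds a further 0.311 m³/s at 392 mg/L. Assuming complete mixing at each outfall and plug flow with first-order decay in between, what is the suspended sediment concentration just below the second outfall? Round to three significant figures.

Conservation of mass: C = (11.20·10.00 + 1.550·318.0) / 12.75 = 604.9/12.75 = 47.44 mg/L; combined flow 12.75 m³/s.
Travel time t = 16·1000 / 0.59 = 27120 s = 7.533 h.
9.6%/h lost → k = −ln(1 − 0.096) = 0.1009 h⁻¹.
Decay over the reach: 47.44·exp(−kt) = 47.44·0.4675 = 22.18 mg/L.
At the second outfall, C = (12.75·22.18 + 0.3110·392.0) / (12.75 + 0.3110) = 30.99 mg/L.

31.0 mg/L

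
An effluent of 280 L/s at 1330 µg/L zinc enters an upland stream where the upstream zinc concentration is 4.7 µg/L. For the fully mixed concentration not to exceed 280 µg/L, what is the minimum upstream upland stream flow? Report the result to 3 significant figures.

1070 L/s

Set C_mix = 280: (Q·4.700 + 280.0·1330) / (Q + 280.0) = 280
→ Q = 280.0·(1330 − 280)/(280 − 4.700) = 1068 L/s.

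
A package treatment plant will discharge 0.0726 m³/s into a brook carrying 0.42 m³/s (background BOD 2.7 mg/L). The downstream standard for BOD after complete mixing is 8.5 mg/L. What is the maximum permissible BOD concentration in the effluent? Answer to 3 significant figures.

At the limit, (Qr·Cr + Qe·Cₑ)/(Qr + Qe) = 8.5:
Cₑ = (0.4926·8.5 − 0.4200·2.700) / 0.07260 = 42.05 mg/L.

42.1 mg/L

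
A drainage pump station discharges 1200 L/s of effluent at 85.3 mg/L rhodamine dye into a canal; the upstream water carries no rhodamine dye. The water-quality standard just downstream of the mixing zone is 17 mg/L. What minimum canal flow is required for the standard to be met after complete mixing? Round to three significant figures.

Set C_mix = 17: (Q·0 + 1200·85.30) / (Q + 1200) = 17
→ Q = 1200·(85.30 − 17)/(17 − 0) = 4821 L/s.

4820 L/s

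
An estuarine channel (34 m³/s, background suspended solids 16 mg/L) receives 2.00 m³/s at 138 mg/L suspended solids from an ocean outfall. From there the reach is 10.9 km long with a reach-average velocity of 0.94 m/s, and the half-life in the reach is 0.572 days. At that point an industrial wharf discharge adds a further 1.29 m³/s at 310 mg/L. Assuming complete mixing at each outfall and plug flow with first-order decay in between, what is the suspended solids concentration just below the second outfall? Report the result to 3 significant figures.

29.4 mg/L

After mixing, C = (34.00·16.00 + 2.000·138.0) / 36.00 = 820.0/36.00 = 22.78 mg/L; combined flow 36.00 m³/s.
Travel time t = 10.9·1000 / 0.94 = 11600 s = 3.221 h.
Half-life 0.572 d → k = ln 2 / 0.572 = 1.212 d⁻¹.
First-order decay: C = 22.78·exp(−k·t) = 22.78·0.8499 = 19.36 mg/L.
Second outfall: C = (36.00·19.36 + 1.290·310.0)/37.29 = 29.41 mg/L.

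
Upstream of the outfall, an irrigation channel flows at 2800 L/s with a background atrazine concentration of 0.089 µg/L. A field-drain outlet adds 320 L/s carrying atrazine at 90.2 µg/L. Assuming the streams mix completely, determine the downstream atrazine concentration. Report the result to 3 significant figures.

9.33 µg/L

Conservation of mass: C = (2800·0.08900 + 320.0·90.20) / 3120 = 29110/3120 = 9.331 µg/L.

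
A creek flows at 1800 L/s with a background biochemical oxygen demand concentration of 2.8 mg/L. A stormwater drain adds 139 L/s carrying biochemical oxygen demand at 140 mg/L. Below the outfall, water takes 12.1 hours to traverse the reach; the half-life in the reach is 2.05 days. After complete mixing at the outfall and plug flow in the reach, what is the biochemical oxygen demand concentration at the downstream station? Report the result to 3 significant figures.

10.7 mg/L

Flow-weighted average: C = (1800·2.800 + 139.0·140.0) / 1939 = 24500/1939 = 12.64 mg/L.
Half-life 2.05 d → k = ln 2 / 2.05 = 0.3381 d⁻¹.
After decay, C = 12.64 × e^(−kt) = 12.64 × 0.8433 = 10.66 mg/L.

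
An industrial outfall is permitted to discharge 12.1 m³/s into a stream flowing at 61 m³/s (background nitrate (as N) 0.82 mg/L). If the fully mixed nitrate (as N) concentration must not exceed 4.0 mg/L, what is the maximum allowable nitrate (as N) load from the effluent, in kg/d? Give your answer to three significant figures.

Mass balance at the limit: 61.00·0.8200 + 12.10·Cₑ = 73.10·4.0 → Cₑ = 20.03 mg/L.
Load = 12.10 m³/s × 20.03 g/m³ × 86 400 s/d = 20940 kg/d.

20900 kg/d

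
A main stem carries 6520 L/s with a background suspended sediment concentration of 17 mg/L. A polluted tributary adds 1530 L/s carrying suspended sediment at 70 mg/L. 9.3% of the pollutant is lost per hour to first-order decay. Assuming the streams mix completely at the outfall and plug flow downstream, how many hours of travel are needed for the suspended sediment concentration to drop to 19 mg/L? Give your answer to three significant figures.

Mass balance: C = (6520·17.00 + 1530·70.00) / 8050 = 217900/8050 = 27.07 mg/L.
9.3%/h lost → k = −ln(1 − 0.093) = 0.09761 h⁻¹.
27.07·exp(−k·t) = 19 → t = ln(27.07/19)/k = 13060 s = 3.628 h.

3.63 h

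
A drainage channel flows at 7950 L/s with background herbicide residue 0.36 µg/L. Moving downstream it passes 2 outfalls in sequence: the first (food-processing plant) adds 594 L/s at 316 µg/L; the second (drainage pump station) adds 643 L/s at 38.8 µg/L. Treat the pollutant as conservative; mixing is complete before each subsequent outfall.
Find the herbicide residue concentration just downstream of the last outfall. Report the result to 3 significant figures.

Below outfall 1: Q → 8544 L/s, C = (7950·0.3600 + 594.0·316.0)/8544 = 22.30 µg/L.
Below outfall 2: Q → 9187 L/s, C = (8544·22.30 + 643.0·38.80)/9187 = 23.46 µg/L.

23.5 µg/L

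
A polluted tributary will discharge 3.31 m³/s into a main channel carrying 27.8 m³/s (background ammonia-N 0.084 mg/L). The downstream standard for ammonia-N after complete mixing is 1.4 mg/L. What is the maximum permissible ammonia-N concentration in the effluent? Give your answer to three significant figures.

12.5 mg/L

At the limit, (Qr·Cr + Qe·Cₑ)/(Qr + Qe) = 1.4:
Cₑ = (31.11·1.4 − 27.80·0.08400) / 3.310 = 12.45 mg/L.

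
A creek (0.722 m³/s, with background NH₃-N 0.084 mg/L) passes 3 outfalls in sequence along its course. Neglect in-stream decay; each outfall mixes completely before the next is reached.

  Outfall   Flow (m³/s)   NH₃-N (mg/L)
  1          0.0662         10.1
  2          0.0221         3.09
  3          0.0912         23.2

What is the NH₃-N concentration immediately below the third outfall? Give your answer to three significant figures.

3.23 mg/L

Below outfall 1: Q → 0.7882 m³/s, C = (0.7220·0.08400 + 0.06620·10.10)/0.7882 = 0.9252 mg/L.
Below outfall 2: Q → 0.8103 m³/s, C = (0.7882·0.9252 + 0.02210·3.090)/0.8103 = 0.9843 mg/L.
Below outfall 3: Q → 0.9015 m³/s, C = (0.8103·0.9843 + 0.09120·23.20)/0.9015 = 3.232 mg/L.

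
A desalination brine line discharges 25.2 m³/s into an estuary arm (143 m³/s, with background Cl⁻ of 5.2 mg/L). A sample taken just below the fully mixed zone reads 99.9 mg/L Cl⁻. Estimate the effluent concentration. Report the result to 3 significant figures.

Mass balance: 143.0·5.200 + 25.20·Cₑ = 168.2·99.90
→ Cₑ = (168.2·99.90 − 143.0·5.200) / 25.20 = 637.3 mg/L.

637 mg/L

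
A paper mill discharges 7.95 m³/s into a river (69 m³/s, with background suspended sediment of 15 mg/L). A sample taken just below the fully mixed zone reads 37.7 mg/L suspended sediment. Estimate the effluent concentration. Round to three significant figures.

Mass balance: 69.00·15.00 + 7.950·Cₑ = 76.95·37.70
→ Cₑ = (76.95·37.70 − 69.00·15.00) / 7.950 = 234.7 mg/L.

235 mg/L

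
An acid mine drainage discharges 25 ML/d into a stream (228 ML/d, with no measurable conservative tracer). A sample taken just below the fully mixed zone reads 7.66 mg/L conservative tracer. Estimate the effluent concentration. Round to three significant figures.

Mass balance: 228.0·0 + 25.00·Cₑ = 253.0·7.660
→ Cₑ = (253.0·7.660 − 228.0·0) / 25.00 = 77.52 mg/L.

77.5 mg/L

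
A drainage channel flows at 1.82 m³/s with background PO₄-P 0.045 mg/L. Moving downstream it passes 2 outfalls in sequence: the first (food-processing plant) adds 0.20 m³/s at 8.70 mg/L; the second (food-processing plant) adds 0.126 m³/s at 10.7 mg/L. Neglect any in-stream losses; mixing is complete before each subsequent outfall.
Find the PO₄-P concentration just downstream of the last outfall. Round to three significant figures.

After outfall 1: Q = 1.820 + 0.2000 = 2.020 m³/s; C = (1.820·0.04500 + 0.2000·8.700)/2.020 = 0.9019 mg/L.
After outfall 2: Q = 2.020 + 0.1260 = 2.146 m³/s; C = (2.020·0.9019 + 0.1260·10.70)/2.146 = 1.477 mg/L.

1.48 mg/L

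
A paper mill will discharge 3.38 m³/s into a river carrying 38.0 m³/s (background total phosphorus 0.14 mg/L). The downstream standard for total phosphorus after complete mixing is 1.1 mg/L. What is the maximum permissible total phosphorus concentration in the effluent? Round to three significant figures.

At the limit, (Qr·Cr + Qe·Cₑ)/(Qr + Qe) = 1.1:
Cₑ = (41.38·1.1 − 38.00·0.1400) / 3.380 = 11.89 mg/L.

11.9 mg/L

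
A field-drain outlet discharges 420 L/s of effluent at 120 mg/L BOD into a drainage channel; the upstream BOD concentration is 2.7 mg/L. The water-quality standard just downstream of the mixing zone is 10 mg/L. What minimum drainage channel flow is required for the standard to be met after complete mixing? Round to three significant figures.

6330 L/s

Set C_mix = 10: (Q·2.700 + 420.0·120.0) / (Q + 420.0) = 10
→ Q = 420.0·(120.0 − 10)/(10 − 2.700) = 6329 L/s.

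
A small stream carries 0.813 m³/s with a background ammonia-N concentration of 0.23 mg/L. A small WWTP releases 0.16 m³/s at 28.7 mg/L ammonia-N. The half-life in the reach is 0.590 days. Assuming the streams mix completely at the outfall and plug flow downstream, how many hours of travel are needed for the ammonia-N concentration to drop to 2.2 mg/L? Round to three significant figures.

After mixing, C = (0.8130·0.2300 + 0.1600·28.70) / 0.9730 = 4.779/0.9730 = 4.912 mg/L.
Half-life 0.590 d → k = ln 2 / 0.590 = 1.175 d⁻¹.
4.912·exp(−k·t) = 2.2 → t = ln(4.912/2.2)/k = 59070 s = 16.41 h.

16.4 h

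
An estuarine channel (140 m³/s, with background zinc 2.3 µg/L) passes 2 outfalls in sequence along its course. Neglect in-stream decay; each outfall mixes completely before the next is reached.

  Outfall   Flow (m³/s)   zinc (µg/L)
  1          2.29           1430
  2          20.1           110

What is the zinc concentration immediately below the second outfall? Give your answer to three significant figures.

35.8 µg/L

Outfall 1: combined Q = 142.3 m³/s; C = (140.0·2.300 + 2.290·1430)/142.3 = 25.28 µg/L.
Outfall 2: combined Q = 162.4 m³/s; C = (142.3·25.28 + 20.10·110.0)/162.4 = 35.76 µg/L.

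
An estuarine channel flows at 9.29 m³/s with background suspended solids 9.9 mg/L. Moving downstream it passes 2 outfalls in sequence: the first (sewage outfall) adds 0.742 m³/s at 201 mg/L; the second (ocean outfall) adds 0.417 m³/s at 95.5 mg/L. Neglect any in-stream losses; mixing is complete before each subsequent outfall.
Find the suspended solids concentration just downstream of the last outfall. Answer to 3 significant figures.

Below outfall 1: Q → 10.03 m³/s, C = (9.290·9.900 + 0.7420·201.0)/10.03 = 24.03 mg/L.
Below outfall 2: Q → 10.45 m³/s, C = (10.03·24.03 + 0.4170·95.50)/10.45 = 26.89 mg/L.

26.9 mg/L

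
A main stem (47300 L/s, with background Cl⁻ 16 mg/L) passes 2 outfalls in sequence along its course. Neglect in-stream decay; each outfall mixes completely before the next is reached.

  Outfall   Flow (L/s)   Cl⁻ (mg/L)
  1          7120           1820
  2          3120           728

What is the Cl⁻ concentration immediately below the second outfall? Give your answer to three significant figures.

Below outfall 1: Q → 54420 L/s, C = (47300·16.00 + 7120·1820)/54420 = 252.0 mg/L.
Below outfall 2: Q → 57540 L/s, C = (54420·252.0 + 3120·728.0)/57540 = 277.8 mg/L.

278 mg/L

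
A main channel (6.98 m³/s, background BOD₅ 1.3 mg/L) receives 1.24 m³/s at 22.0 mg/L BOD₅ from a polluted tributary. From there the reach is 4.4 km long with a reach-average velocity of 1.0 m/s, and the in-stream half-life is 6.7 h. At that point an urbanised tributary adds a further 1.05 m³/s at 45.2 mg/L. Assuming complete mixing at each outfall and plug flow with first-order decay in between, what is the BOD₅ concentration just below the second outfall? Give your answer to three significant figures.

Flow-weighted average: C = (6.980·1.300 + 1.240·22.00) / 8.220 = 36.35/8.220 = 4.423 mg/L; combined flow 8.220 m³/s.
Travel time t = 4.4·1000 / 1.0 = 4400 s = 1.222 h.
Half-life 6.7 h → k = ln 2 / 6.7 = 0.1035 h⁻¹ = 2.483 d⁻¹.
Applying C = C₀e^(−kt): 4.423 × 0.8812 = 3.897 mg/L.
At the second outfall, C = (8.220·3.897 + 1.050·45.20) / (8.220 + 1.050) = 8.576 mg/L.

8.58 mg/L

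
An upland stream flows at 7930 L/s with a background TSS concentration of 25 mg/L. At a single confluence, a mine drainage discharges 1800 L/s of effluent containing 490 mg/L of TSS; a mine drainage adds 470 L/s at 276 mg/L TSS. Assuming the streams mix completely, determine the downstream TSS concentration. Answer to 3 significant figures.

119 mg/L

Flow-weighted average: C = (7930·25.00 + 1800·490.0 + 470.0·276.0) / 10200 = 1210000/10200 = 118.6 mg/L.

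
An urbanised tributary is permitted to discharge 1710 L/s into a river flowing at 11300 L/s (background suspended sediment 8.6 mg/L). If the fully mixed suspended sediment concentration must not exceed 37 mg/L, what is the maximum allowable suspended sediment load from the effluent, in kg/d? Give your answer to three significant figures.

33200 kg/d

Mass balance at the limit: 11300·8.600 + 1710·Cₑ = 13010·37 → Cₑ = 224.7 mg/L.
1710 L/s = 1.710 m³/s. Load = 1.710 m³/s × 224.7 g/m³ × 86 400 s/d = 33190 kg/d.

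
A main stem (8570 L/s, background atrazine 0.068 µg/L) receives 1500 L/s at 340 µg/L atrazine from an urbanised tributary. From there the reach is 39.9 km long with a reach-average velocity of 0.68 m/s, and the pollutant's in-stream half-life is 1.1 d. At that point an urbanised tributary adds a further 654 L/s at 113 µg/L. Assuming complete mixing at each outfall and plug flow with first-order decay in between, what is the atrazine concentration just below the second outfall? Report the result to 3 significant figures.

37.9 µg/L

Conservation of mass: C = (8570·0.06800 + 1500·340.0) / 10070 = 510600/10070 = 50.70 µg/L; combined flow 10070 L/s.
Travel time t = 39.9·1000 / 0.68 = 58680 s = 16.30 h.
Half-life 1.1 d → k = ln 2 / 1.1 = 0.6301 d⁻¹.
Decay over the reach: 50.70·exp(−kt) = 50.70·0.6519 = 33.05 µg/L.
At the second outfall, C = (10070·33.05 + 654.0·113.0) / (10070 + 654.0) = 37.93 µg/L.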